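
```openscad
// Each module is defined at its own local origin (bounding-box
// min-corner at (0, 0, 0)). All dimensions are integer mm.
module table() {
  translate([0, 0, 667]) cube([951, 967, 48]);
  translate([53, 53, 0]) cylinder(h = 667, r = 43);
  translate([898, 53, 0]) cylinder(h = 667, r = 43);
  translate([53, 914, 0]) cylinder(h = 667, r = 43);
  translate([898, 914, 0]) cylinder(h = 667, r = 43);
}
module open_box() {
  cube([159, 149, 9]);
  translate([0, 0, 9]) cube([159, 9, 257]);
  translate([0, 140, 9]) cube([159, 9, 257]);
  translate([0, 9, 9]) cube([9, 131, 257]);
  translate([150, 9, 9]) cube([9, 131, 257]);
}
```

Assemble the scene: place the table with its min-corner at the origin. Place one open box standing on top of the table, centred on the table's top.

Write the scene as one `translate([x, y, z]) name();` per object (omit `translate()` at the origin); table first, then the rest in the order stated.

table();
translate([396, 409, 715]) open_box();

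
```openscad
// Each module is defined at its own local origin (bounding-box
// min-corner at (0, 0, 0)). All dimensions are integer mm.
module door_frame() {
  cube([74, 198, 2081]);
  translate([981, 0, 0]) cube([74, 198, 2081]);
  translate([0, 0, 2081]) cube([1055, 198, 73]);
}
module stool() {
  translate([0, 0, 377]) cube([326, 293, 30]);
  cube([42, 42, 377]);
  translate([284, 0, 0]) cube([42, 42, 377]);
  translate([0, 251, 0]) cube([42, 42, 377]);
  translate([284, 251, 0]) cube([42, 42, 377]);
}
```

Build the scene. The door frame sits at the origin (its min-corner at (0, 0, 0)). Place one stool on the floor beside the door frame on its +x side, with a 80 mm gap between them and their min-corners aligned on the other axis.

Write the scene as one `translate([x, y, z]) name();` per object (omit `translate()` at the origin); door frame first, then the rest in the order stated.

door_frame();
translate([1135, 0, 0]) stool();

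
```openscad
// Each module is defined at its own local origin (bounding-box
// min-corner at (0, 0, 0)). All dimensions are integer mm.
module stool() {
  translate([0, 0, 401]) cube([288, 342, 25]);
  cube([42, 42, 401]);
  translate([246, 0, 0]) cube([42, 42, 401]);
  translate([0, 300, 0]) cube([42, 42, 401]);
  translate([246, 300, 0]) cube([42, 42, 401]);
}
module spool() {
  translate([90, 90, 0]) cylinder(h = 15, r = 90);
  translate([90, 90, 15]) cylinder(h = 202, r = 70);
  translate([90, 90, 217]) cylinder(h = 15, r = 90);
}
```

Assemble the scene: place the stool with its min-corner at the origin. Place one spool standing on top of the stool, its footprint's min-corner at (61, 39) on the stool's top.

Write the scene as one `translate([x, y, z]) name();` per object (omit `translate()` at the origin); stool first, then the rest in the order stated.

stool();
translate([61, 39, 426]) spool();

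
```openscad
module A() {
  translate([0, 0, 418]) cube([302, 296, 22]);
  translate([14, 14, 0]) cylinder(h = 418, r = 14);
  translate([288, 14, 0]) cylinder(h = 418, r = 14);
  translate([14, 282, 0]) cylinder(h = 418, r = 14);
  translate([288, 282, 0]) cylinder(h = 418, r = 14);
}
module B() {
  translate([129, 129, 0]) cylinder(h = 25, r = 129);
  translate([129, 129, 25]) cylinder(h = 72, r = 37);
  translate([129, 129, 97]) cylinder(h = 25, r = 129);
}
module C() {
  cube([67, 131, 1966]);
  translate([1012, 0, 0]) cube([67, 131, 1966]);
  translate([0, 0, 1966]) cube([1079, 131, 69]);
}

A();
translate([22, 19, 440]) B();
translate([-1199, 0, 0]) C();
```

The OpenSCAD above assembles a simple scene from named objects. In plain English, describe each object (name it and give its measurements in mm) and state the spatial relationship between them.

A is a four-legged stool. The seat is a 302×296×22 mm slab whose top surface is at z = 440 mm; four round legs, each 28 mm in diameter, run from the floor (z = 0) to the underside of the seat, each leg's axis is inset half a diameter from the nearest pair of seat edges (so the leg's bounding box is flush with the corner).

B is a spool: two coaxial disc flanges of radius 129 mm and thickness 25 mm, joined by a core cylinder of radius 37 mm and height 72 mm. The lower flange rests on z = 0 and the three cylinders share a vertical axis.

C is a rectangular door frame: two vertical jambs of 67×131 mm section, 1966 mm tall, with a clear opening 945 mm wide between their inner faces. A header 69 mm tall and 131 mm deep lies on top of the jambs and spans the full outside width.

The spool is on top of the stool, centred. The door frame is on the floor beside the stool on its −x side.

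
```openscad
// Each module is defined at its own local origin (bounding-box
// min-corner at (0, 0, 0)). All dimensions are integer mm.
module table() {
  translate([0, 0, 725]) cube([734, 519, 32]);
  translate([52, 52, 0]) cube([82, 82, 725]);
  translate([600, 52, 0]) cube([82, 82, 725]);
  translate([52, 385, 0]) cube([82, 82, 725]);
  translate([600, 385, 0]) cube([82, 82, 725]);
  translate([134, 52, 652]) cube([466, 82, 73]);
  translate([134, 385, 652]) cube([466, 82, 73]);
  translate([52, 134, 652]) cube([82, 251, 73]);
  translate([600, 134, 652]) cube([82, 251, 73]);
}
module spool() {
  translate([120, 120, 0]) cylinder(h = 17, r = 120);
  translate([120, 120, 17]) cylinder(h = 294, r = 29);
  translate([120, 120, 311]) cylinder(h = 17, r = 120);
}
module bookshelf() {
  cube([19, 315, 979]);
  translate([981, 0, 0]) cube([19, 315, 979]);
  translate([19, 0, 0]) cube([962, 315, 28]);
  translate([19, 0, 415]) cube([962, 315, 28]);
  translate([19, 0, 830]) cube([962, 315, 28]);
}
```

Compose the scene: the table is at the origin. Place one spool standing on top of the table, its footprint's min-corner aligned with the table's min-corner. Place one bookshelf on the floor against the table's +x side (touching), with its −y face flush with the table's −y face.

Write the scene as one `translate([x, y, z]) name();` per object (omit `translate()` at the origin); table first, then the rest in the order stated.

table();
translate([0, 0, 757]) spool();
translate([734, 0, 0]) bookshelf();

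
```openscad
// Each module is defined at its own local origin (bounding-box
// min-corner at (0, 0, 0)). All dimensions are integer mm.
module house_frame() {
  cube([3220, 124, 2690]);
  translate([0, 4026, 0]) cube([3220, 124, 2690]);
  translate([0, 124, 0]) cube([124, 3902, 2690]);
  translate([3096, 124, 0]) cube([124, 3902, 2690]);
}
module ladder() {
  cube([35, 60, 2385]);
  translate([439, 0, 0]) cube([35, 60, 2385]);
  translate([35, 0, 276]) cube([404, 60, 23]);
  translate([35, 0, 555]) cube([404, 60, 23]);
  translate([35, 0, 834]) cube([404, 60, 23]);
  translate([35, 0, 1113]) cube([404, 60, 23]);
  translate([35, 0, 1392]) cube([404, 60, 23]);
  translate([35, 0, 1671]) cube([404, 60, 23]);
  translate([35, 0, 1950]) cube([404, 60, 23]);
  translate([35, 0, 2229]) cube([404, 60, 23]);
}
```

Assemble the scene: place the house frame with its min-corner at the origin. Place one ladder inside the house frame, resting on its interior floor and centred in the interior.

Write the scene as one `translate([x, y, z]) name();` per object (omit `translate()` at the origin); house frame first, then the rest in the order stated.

house_frame();
translate([1373, 2045, 0]) ladder();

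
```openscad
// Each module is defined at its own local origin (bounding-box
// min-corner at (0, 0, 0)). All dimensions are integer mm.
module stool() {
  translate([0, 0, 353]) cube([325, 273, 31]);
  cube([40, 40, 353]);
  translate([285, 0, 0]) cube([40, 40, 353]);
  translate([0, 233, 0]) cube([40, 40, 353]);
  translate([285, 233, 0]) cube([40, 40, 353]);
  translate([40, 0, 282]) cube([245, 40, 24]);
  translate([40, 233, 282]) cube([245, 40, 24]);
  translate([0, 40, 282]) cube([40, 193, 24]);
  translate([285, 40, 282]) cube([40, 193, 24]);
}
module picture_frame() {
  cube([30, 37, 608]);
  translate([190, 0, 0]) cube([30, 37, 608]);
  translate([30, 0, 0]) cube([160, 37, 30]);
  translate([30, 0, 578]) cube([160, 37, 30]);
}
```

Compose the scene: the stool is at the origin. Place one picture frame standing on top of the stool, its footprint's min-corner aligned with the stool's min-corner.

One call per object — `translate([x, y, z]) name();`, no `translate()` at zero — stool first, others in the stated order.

stool();
translate([0, 0, 384]) picture_frame();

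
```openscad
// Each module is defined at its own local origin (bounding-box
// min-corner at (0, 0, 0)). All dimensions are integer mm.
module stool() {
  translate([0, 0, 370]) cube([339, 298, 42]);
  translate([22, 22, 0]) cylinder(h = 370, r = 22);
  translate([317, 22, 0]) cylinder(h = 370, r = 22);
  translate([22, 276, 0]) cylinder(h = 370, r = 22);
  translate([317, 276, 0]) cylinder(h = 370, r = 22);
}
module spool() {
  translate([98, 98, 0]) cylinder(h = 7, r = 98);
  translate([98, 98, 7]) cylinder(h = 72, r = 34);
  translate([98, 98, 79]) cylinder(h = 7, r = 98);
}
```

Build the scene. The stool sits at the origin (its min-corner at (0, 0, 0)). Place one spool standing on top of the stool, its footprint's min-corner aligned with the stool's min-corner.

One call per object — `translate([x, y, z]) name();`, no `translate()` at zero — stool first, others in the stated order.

stool();
translate([0, 0, 412]) spool();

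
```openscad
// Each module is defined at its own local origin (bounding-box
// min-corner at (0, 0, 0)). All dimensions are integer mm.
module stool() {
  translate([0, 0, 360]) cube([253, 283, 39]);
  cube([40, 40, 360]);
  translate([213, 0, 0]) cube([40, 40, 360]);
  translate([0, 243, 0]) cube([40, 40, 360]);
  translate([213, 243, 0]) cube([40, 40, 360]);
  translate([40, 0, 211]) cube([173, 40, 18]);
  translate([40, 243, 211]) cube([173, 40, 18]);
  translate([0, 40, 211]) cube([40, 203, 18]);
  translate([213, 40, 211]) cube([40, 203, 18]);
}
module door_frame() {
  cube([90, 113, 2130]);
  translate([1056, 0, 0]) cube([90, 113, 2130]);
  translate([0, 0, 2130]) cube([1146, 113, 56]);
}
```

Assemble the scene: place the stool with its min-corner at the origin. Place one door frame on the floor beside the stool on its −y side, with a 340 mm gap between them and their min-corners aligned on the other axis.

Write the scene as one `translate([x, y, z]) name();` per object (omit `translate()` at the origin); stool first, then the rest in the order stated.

stool();
translate([0, -453, 0]) door_frame();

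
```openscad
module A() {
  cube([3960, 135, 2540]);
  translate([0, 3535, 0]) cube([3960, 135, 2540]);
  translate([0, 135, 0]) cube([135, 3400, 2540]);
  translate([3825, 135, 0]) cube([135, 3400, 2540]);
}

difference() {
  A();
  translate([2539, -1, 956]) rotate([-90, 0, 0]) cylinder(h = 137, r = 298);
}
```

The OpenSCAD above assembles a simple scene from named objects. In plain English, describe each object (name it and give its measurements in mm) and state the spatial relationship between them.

A is a box-shaped house frame (walls only): outside footprint 3960×3670 mm, wall height 2540 mm, wall thickness 135 mm. The two y-facing walls run the full x-width; the two x-facing walls fit between the inner faces of the y-facing walls.

The house frame has a circular hole of radius 298 mm through its front wall, centred at (x = 2539, z = 956).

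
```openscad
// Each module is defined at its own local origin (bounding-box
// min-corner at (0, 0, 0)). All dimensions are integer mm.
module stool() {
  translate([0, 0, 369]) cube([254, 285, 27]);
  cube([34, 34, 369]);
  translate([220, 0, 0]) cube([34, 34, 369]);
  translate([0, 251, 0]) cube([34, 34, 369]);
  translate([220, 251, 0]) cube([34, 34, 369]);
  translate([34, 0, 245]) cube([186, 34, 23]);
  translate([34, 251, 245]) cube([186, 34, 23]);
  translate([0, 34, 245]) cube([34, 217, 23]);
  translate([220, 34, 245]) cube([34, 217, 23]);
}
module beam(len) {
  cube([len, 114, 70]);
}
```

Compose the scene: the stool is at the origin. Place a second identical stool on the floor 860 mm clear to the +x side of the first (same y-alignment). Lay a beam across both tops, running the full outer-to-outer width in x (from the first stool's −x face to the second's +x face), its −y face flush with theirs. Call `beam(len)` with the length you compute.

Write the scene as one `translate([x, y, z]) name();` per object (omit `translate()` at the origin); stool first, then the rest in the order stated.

stool();
translate([1114, 0, 0]) stool();
translate([0, 0, 396]) beam(1368);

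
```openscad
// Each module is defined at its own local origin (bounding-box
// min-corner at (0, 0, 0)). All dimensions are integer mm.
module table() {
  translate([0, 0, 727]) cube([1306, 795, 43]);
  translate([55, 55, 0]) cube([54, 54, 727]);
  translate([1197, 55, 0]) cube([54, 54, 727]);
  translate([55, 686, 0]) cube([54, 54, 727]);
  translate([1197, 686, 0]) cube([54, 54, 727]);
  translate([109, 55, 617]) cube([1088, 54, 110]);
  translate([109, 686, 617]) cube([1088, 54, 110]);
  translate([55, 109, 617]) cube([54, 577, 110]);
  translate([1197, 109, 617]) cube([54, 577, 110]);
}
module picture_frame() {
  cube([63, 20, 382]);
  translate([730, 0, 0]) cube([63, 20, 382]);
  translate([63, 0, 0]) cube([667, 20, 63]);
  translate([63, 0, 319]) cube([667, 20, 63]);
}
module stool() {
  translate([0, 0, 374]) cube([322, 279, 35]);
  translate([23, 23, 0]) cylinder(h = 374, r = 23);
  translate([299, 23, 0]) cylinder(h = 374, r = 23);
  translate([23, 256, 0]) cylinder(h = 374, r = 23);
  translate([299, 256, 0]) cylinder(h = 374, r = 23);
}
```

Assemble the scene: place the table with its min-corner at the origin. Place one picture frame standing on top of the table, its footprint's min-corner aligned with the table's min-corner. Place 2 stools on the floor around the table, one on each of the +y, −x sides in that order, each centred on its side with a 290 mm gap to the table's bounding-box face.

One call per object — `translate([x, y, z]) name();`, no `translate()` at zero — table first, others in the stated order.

table();
translate([0, 0, 770]) picture_frame();
translate([492, 1085, 0]) stool();
translate([-612, 258, 0]) stool();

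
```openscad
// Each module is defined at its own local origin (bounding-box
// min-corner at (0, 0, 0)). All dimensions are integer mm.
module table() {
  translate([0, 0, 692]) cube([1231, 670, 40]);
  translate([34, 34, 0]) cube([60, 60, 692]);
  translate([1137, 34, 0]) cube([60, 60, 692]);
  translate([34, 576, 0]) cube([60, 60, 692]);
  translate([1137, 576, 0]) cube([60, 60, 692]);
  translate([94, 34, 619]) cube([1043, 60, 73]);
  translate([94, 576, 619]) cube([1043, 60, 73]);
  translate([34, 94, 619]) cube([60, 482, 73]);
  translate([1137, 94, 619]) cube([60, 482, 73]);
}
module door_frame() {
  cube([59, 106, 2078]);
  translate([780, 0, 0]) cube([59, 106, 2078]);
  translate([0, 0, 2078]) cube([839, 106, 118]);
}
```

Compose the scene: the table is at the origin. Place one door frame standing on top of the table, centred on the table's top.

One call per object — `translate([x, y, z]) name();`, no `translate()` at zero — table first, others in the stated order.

table();
translate([196, 282, 732]) door_frame();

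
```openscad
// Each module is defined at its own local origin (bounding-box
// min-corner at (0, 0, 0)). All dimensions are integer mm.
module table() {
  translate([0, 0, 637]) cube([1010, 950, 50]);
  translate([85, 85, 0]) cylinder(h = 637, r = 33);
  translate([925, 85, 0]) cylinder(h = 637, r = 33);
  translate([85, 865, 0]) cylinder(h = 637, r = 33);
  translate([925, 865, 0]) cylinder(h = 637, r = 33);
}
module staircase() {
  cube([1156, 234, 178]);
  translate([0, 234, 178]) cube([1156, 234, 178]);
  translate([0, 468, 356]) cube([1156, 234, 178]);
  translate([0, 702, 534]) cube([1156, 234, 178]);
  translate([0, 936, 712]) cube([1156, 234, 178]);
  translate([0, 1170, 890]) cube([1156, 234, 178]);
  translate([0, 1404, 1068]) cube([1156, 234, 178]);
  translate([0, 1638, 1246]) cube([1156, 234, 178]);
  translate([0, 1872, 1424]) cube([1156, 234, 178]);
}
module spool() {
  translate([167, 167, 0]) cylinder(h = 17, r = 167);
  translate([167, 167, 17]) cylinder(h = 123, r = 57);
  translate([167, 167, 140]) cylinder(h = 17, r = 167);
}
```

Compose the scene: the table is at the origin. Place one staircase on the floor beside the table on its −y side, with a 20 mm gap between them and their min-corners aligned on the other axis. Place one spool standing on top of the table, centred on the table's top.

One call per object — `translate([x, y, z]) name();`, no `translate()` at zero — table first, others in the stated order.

table();
translate([0, -2126, 0]) staircase();
translate([338, 308, 687]) spool();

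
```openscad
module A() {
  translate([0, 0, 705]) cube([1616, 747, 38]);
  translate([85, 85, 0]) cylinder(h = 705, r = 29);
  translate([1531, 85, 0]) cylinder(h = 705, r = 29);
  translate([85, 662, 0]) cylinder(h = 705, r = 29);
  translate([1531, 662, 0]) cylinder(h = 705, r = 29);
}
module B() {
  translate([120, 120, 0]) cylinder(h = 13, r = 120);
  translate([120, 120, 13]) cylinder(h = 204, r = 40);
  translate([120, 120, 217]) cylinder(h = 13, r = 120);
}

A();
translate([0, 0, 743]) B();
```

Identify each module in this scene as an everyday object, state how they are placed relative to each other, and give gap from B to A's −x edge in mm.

The spool's min-x is at 0; the table's min-x is 0; gap = 0 mm.

A is a table. B is a spool. The spool is on top of the table. The gap from the spool to the table's −x edge is 0 mm.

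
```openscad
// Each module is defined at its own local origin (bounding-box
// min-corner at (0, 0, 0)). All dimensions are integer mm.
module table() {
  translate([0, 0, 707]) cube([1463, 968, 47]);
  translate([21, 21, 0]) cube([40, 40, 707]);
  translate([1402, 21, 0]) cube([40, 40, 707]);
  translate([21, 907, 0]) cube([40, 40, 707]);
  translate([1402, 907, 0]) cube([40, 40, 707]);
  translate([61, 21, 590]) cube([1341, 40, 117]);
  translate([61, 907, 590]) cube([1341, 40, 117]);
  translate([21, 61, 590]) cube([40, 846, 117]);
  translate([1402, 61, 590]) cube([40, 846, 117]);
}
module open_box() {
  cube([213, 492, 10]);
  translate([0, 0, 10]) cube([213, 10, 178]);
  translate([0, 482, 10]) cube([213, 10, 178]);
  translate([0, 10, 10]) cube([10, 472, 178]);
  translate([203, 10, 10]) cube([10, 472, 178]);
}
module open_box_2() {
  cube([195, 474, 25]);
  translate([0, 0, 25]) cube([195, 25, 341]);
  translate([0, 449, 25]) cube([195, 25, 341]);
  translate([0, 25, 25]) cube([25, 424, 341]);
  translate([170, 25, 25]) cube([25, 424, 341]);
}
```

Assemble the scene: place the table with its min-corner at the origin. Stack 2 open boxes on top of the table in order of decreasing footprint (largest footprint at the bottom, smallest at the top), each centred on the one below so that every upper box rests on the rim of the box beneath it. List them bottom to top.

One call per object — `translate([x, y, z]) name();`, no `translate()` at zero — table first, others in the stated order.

table();
translate([625, 238, 754]) open_box();
translate([634, 247, 942]) open_box_2();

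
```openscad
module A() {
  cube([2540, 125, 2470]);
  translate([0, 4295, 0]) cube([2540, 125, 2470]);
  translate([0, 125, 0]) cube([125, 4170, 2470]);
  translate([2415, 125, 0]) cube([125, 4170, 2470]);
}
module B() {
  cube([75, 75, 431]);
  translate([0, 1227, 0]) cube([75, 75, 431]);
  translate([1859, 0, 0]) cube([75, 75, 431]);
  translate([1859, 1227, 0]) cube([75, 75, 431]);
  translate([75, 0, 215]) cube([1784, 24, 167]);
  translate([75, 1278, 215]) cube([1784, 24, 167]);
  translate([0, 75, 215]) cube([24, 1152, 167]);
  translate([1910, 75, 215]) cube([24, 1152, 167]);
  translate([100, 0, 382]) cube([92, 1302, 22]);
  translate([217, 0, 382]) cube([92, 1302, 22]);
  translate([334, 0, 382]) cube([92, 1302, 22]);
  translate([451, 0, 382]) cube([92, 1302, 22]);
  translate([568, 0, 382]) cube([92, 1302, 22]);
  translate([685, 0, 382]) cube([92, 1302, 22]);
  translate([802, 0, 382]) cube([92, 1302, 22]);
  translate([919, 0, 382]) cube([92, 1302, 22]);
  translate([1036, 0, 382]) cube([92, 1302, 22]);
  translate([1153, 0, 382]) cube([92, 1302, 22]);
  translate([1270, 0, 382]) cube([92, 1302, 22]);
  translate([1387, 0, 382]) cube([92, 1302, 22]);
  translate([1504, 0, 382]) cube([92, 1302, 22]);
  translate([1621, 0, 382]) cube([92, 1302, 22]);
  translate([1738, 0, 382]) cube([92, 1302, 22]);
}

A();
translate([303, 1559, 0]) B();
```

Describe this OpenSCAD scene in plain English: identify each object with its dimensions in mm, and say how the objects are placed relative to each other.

A is a box-shaped house frame (walls only): outside footprint 2540×4420 mm, wall height 2470 mm, wall thickness 125 mm. The two y-facing walls run the full x-width; the two x-facing walls fit between the inner faces of the y-facing walls.

B is a bed frame 1934 mm long (x) by 1302 mm wide (y). Four 75×75 mm corner posts, 431 mm tall, at the corners of the footprint. Four rails of 24 mm thickness and 167 mm height run between adjacent posts with their undersides at z = 215 mm, their outer faces flush with the outside of the frame (the two x-running rails run between the posts' inner faces; the two y-running rails run between the posts' inner faces). 15 slats, each 92 mm wide (x) and 22 mm thick, lie across the top of the two x-running rails, running the full 1302 mm width of the frame in y; the slats are evenly spaced along x between the inner faces of the end posts with equal gaps (rounded down to the nearest mm) at the −x end and between each pair — any rounding remainder accumulates at the +x end.

The bed frame sits inside the house frame, centred.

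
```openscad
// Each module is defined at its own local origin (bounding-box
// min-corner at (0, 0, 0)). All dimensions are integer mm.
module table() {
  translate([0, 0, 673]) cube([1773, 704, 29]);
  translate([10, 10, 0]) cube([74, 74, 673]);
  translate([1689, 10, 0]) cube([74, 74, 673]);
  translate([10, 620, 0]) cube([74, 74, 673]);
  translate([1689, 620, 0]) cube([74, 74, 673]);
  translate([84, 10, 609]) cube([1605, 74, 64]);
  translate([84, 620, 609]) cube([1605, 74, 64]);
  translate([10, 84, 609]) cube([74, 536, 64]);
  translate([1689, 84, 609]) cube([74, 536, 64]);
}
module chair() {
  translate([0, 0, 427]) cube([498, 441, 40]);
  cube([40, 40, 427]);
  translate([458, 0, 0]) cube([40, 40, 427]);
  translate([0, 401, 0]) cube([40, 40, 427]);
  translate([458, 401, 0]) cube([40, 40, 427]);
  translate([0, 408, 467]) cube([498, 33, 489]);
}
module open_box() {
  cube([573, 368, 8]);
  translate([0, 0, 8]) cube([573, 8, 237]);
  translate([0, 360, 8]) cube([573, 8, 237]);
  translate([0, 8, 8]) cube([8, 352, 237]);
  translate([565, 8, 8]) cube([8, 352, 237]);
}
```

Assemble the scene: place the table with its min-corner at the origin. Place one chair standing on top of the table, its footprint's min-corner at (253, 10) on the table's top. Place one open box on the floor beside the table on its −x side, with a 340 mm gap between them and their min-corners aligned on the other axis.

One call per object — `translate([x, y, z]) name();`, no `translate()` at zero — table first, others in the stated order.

table();
translate([253, 10, 702]) chair();
translate([-913, 0, 0]) open_box();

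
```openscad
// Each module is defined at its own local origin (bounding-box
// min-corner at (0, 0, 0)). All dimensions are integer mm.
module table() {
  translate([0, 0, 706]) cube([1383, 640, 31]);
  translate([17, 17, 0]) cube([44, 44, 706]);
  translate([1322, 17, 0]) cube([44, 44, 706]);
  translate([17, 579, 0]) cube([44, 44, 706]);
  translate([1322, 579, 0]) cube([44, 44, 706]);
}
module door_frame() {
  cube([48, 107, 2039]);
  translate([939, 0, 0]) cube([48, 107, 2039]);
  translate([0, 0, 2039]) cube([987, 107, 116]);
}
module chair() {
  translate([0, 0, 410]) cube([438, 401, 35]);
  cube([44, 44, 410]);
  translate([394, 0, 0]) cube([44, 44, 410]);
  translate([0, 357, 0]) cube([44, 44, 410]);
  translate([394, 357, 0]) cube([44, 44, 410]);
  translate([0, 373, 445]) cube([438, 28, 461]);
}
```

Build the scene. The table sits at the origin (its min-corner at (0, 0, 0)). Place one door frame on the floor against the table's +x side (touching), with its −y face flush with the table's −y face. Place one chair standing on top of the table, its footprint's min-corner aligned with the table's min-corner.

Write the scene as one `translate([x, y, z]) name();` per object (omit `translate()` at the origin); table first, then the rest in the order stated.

table();
translate([1383, 0, 0]) door_frame();
translate([0, 0, 737]) chair();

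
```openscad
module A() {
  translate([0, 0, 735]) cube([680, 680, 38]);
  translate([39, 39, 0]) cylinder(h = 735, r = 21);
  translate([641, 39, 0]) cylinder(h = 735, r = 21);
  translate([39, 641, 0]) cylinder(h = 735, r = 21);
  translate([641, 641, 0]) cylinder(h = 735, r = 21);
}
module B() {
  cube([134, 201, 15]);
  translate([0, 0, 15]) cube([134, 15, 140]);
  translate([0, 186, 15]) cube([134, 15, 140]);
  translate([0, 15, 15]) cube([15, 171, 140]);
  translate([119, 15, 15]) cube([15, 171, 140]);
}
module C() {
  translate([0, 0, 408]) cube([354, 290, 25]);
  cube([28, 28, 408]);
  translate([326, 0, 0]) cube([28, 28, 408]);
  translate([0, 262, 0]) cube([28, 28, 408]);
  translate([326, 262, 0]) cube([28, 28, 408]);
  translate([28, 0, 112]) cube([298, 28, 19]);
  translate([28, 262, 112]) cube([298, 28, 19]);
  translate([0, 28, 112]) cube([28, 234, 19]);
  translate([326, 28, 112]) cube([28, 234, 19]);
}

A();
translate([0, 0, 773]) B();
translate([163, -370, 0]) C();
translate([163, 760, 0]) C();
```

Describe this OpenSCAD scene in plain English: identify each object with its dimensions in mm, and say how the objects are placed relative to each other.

A is a table: top 680 mm (x) × 680 mm (y), 38 mm thick, upper face at z = 773 mm, on four round legs of 42 mm diameter, each leg's bounding box inset 18 mm from the nearest pair of top edges, running from z = 0 to the bottom of the top.

B is an open-topped rectangular box: outside dimensions 134×201×155 mm, with a uniform wall and base thickness of 15 mm. The base is a full 134×201 slab on the floor; four walls sit on top of the base. The front and back walls (the −y and +y sides) span the full width; the two side walls fit between them.

C is a four-legged stool. The seat is 354×290 mm, 25 mm thick, top at z = 433 mm. It stands on four square legs, each 28×28 mm in cross-section, from z = 0 to the seat underside, each flush with a corner of the seat. Four stretchers, 28 mm wide and 19 mm tall, connect adjacent legs with their undersides at z = 112 mm, each running between the inner faces of the legs it joins and aligned with the legs' outer faces on the other axis.

The open box is on top of the table. Two stools sit around the table at the −y, +y sides.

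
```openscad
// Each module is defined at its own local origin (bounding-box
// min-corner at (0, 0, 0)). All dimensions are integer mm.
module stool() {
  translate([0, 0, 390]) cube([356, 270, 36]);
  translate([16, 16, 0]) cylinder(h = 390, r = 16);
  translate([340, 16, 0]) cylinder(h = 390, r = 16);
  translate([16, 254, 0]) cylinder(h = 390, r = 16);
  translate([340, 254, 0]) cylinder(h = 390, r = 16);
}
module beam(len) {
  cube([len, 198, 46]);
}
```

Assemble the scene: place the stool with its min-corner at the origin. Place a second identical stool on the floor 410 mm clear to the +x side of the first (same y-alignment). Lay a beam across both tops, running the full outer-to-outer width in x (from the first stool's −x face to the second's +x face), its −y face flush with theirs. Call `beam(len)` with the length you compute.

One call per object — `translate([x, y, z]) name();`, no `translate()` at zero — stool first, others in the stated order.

stool();
translate([766, 0, 0]) stool();
translate([0, 0, 426]) beam(1122);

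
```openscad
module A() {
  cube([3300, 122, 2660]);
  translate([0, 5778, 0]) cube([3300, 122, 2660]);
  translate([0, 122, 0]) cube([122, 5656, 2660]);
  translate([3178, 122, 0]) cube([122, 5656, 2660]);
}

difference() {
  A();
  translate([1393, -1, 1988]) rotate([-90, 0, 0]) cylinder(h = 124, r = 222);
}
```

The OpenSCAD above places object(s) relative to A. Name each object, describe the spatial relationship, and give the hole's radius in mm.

The subtracted cylinder has r = 222 mm.

A is a house frame. The house frame has a circular hole through its front wall. The hole's radius is 222 mm.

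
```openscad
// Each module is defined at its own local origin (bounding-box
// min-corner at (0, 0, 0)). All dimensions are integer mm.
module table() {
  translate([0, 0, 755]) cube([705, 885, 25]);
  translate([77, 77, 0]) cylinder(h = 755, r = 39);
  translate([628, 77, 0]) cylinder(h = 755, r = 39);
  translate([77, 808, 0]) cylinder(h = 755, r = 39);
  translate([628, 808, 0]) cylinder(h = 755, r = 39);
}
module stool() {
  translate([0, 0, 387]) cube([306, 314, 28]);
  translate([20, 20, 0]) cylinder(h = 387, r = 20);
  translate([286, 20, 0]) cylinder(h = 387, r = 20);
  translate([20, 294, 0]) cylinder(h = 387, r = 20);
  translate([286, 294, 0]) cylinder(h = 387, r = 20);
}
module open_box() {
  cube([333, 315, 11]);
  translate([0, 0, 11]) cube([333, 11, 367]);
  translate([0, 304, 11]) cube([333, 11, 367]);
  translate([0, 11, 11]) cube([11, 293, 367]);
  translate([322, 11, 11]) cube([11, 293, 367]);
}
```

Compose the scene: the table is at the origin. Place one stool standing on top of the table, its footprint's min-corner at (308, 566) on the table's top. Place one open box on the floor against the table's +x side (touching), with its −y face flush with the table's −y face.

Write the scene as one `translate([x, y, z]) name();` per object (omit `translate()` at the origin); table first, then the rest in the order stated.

table();
translate([308, 566, 780]) stool();
translate([705, 0, 0]) open_box();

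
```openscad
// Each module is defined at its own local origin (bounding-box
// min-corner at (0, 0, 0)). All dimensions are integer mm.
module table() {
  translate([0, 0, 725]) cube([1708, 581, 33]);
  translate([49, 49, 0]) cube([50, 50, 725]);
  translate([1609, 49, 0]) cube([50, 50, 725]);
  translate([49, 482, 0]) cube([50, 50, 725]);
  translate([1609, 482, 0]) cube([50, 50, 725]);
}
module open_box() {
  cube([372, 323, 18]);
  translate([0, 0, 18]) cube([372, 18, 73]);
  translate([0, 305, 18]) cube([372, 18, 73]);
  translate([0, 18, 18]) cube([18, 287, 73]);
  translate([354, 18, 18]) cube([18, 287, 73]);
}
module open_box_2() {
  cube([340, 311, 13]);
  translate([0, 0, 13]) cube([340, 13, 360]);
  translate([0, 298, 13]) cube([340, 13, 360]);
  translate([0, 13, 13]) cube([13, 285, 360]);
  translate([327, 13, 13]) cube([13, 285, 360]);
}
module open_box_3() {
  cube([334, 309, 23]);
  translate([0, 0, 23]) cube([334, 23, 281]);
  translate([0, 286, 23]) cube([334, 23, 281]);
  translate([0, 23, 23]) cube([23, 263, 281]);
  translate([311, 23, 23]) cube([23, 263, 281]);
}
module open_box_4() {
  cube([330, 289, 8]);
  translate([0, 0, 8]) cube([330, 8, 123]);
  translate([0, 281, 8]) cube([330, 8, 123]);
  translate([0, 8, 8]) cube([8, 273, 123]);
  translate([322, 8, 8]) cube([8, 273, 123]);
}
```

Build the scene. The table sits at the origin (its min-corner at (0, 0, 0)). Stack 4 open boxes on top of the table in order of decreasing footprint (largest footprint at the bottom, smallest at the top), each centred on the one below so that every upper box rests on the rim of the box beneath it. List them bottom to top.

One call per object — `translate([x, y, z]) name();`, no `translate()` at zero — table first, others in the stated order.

table();
translate([668, 129, 758]) open_box();
translate([684, 135, 849]) open_box_2();
translate([687, 136, 1222]) open_box_3();
translate([689, 146, 1526]) open_box_4();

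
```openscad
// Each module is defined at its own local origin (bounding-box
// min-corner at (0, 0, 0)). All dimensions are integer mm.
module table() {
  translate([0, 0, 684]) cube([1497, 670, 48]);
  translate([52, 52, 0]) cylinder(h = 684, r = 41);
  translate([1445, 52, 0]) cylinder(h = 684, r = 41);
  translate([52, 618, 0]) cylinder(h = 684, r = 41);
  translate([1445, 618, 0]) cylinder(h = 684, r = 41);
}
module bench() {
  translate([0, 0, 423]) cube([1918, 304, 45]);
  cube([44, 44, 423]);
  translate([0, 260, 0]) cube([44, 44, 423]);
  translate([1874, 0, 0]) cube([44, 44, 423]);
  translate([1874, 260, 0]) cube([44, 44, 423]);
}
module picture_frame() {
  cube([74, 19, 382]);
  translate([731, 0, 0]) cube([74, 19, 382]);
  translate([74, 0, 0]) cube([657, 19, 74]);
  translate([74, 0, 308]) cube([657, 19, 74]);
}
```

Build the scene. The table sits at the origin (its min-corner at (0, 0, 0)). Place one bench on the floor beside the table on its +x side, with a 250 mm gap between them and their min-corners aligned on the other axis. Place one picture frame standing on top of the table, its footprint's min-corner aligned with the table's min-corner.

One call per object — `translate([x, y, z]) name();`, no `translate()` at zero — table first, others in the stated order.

table();
translate([1747, 0, 0]) bench();
translate([0, 0, 732]) picture_frame();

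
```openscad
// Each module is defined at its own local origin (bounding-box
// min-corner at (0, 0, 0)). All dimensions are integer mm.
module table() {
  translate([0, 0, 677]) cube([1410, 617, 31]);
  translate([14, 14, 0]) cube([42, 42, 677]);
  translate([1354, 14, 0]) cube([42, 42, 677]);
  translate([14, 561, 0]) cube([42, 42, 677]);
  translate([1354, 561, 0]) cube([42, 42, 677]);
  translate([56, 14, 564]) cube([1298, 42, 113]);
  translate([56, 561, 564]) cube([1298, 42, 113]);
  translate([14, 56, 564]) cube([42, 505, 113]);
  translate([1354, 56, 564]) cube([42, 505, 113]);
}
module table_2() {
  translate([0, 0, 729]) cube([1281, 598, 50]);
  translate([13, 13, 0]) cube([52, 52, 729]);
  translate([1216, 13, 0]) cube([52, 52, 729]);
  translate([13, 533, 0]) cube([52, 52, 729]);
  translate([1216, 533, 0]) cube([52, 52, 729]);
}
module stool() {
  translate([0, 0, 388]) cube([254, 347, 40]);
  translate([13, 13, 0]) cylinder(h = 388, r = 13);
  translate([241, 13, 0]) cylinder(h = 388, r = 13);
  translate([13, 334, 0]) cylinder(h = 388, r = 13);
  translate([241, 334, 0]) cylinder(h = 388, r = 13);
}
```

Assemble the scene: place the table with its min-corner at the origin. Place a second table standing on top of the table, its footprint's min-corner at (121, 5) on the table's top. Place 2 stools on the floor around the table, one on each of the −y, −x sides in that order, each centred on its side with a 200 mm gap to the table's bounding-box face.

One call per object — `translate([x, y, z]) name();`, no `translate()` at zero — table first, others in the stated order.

table();
translate([121, 5, 708]) table_2();
translate([578, -547, 0]) stool();
translate([-454, 135, 0]) stool();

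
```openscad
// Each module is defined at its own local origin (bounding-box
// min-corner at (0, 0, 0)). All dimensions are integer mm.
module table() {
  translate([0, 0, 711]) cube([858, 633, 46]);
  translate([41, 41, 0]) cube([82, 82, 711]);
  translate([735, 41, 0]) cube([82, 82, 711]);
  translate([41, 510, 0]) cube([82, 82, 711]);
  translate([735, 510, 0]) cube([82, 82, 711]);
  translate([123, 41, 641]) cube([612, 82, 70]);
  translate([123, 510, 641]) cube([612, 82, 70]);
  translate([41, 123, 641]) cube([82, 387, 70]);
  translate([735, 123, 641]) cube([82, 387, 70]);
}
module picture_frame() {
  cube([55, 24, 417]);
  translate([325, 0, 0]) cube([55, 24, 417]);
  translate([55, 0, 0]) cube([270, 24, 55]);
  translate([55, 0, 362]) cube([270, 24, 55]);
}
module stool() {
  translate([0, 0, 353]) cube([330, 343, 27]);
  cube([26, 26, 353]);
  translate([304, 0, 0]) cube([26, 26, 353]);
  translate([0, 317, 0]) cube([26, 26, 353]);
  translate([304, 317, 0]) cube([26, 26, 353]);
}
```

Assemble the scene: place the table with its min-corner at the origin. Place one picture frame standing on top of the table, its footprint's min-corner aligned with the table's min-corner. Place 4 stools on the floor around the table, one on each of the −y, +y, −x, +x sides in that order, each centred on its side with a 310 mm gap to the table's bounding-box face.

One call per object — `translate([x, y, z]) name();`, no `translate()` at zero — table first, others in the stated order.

table();
translate([0, 0, 757]) picture_frame();
translate([264, -653, 0]) stool();
translate([264, 943, 0]) stool();
translate([-640, 145, 0]) stool();
translate([1168, 145, 0]) stool();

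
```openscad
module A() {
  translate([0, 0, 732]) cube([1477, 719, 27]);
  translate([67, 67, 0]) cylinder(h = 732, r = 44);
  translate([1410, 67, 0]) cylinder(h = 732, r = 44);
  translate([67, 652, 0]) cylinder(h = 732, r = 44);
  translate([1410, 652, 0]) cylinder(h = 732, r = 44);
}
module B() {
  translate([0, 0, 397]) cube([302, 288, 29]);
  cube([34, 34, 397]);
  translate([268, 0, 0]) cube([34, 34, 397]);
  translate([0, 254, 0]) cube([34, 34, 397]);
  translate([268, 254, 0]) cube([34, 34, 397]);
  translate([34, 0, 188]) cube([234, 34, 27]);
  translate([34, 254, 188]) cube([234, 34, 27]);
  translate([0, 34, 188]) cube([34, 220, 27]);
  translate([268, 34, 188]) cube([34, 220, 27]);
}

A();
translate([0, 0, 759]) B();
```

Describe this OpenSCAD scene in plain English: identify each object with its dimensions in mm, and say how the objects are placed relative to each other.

A is a table with a 1477×719 mm rectangular top, 27 mm thick, top surface at z = 759 mm, supported by four round legs of 88 mm diameter, each leg's bounding box inset 23 mm from the nearest pair of top edges, running from the floor.

B is a simple wooden stool: a rectangular seat 302 mm (x) by 288 mm (y), 29 mm thick, top face at z = 426 mm, on four square legs, each 34×34 mm in cross-section. The legs rest on z = 0, each flush with a corner of the seat. Four stretchers, 34 mm wide and 27 mm tall, connect adjacent legs with their undersides at z = 188 mm, each running between the inner faces of the legs it joins and aligned with the legs' outer faces on the other axis.

The stool is on top of the table.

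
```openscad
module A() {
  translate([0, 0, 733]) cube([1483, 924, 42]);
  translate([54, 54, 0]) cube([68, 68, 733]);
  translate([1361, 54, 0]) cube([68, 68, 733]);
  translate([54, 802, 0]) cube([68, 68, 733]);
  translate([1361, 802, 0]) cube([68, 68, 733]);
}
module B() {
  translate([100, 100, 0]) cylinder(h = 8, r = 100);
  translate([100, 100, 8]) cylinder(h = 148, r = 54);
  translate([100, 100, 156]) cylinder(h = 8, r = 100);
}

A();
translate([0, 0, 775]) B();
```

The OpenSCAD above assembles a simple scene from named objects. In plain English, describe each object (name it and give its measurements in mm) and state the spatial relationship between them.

A is a rectangular dining table. The top is 1483×924×42 mm with its upper surface at z = 775 mm. It stands on four 68×68 mm square legs, each inset 54 mm from the nearest pair of top edges, running from the floor to the underside of the top.

B is a spool: two coaxial disc flanges of radius 100 mm and thickness 8 mm, joined by a core cylinder of radius 54 mm and height 148 mm. The lower flange rests on z = 0 and the three cylinders share a vertical axis.

The spool is on top of the table.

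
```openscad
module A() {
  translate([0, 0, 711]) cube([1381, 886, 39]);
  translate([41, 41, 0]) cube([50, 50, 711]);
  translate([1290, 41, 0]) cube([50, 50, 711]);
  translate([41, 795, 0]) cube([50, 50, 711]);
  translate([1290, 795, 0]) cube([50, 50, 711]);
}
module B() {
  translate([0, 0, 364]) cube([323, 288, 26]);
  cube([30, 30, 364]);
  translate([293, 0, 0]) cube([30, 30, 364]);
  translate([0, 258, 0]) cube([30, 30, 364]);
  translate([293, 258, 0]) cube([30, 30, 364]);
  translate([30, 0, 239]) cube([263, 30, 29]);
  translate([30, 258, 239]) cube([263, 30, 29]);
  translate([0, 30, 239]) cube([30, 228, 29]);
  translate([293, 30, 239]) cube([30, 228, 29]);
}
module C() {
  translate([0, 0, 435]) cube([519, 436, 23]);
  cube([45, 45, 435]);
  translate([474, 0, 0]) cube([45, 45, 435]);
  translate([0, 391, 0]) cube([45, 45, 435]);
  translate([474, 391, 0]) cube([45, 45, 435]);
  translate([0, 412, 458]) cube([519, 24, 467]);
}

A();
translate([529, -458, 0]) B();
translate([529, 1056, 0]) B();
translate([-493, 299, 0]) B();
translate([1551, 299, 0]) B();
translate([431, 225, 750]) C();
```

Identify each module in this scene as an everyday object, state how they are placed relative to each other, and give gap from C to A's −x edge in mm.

A is a table. B is a stool. C is a chair. Four stools sit around the table at the −y, +y, −x, +x sides. The chair is on top of the table, centred. The gap from the chair to the table's −x edge is 431 mm.

The chair's min-x is at 431; the table's min-x is 0; gap = 431 mm.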